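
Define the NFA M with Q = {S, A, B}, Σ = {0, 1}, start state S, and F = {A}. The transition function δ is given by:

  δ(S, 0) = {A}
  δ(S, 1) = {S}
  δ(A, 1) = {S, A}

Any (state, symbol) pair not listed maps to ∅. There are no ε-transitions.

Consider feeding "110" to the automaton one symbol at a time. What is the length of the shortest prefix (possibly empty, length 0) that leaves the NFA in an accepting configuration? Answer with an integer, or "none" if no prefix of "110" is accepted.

3

Start in {S}.
Read '1': {S} → {S}.
Read '1': {S} → {S}.
Read '0': {S} → {A}.
None of the earlier sets intersect F, but {A} does.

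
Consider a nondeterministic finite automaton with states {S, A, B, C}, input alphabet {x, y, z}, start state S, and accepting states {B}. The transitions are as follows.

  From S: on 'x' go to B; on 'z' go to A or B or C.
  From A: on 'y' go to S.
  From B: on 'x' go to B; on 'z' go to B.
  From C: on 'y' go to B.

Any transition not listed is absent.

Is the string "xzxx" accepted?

Yes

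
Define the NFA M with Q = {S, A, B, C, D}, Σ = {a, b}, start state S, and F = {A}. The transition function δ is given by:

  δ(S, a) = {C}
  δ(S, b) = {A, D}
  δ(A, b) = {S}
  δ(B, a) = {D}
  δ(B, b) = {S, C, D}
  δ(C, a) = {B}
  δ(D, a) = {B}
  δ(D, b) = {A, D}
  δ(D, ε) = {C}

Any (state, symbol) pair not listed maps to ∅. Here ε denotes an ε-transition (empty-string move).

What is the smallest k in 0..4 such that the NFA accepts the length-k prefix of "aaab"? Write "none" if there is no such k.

Start in {S}.
Read 'a': S→{C}; now {C}.
Read 'a': C→{B}; now {B}.
Read 'a': B→{D}; union {D}; ε-closure = {C, D}.
Read 'b': C→∅, D→{A, D}; union {A, D}; ε-closure = {A, C, D}.
None of the earlier sets intersect F, but {A, C, D} does.

4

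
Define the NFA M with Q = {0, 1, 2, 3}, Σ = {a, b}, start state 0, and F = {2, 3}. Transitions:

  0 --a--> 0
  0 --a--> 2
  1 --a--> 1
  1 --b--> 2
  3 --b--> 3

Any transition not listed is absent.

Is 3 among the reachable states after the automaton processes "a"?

Start in {0}.
Read 'a': {0} → {0, 2}.
State 3 is not in {0, 2}.

No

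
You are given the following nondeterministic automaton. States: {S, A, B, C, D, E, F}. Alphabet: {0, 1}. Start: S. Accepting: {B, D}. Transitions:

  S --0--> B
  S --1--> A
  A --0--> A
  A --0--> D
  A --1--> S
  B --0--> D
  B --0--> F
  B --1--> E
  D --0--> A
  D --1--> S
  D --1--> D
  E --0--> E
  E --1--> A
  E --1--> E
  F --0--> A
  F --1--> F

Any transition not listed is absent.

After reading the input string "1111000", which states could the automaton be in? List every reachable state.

{A}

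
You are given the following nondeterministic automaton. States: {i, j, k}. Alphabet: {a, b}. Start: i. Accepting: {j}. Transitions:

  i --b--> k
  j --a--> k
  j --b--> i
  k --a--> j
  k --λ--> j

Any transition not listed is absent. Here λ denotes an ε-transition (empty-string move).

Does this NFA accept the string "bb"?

Start in {i}.
Read 'b': {i} → {j, k}.
Read 'b': {j, k} → {i}.
The final set {i} contains no accepting state.

No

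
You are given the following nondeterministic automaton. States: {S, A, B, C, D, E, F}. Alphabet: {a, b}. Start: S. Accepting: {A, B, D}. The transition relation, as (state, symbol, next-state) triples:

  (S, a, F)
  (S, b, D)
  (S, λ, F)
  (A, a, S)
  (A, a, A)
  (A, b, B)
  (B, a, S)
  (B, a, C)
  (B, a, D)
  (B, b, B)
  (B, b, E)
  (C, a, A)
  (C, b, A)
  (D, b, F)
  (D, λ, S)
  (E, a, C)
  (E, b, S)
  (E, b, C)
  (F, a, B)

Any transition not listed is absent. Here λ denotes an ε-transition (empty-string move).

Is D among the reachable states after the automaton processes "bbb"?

Yes

Start: ε-closure({S}) = {S, F}.
Read 'b': S→{D}, F→∅; union {D}; ε-closure = {S, D, F}.
Read 'b': S→{D}, D→{F}, F→∅; union {D, F}; ε-closure = {S, D, F}.
Read 'b': S→{D}, D→{F}, F→∅; union {D, F}; ε-closure = {S, D, F}.
State D is in {S, D, F}.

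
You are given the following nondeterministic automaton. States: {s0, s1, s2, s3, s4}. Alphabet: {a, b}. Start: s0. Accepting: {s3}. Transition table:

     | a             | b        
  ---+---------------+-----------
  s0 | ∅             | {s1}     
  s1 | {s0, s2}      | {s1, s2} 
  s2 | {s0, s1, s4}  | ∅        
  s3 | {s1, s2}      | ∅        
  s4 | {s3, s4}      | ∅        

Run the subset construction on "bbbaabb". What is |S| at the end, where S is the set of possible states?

Start in {s0}.
Read 'b': {s0} → {s1}.
Read 'b': {s1} → {s1, s2}.
Read 'b': {s1, s2} → {s1, s2}.
Read 'a': {s1, s2} → {s0, s1, s2, s4}.
Read 'a': {s0, s1, s2, s4} → {s0, s1, s2, s3, s4}.
Read 'b': {s0, s1, s2, s3, s4} → {s1, s2}.
Read 'b': {s1, s2} → {s1, s2}.
That set has 2 states.

2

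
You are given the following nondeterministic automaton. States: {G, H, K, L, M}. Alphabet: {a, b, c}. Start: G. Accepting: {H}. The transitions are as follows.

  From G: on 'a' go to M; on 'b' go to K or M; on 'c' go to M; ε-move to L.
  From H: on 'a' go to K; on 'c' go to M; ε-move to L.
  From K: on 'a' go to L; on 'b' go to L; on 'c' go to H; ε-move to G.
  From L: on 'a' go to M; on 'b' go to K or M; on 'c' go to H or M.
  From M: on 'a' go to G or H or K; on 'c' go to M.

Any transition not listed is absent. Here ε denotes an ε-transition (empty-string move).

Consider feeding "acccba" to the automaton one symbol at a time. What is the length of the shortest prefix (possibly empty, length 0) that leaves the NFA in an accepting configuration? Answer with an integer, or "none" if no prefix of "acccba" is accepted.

none

Start: ε-closure({G}) = {G, L}.
Read 'a': G→{M}, L→{M}; now {M}.
Read 'c': M→{M}; now {M}.
Read 'c': M→{M}; now {M}.
Read 'c': M→{M}; now {M}.
Read 'b': M→∅; now ∅.
The set is empty and remains empty for the remaining 1 symbol.
No reachable set along the way intersects F.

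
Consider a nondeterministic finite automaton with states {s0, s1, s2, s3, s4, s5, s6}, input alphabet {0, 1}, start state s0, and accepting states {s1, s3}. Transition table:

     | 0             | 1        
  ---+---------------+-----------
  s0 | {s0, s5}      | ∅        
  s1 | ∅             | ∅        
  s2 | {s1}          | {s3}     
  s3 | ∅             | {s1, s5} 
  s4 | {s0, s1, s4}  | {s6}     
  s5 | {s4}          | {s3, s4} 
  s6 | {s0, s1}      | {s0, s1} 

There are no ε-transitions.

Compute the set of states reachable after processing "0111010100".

{s0, s5}

Start in {s0}.
Read '0': s0→{s0, s5}; now {s0, s5}.
Read '1': s0→∅, s5→{s3, s4}; now {s3, s4}.
Read '1': s3→{s1, s5}, s4→{s6}; now {s1, s5, s6}.
Read '1': s1→∅, s5→{s3, s4}, s6→{s0, s1}; now {s0, s1, s3, s4}.
Read '0': s0→{s0, s5}, s1→∅, s3→∅, s4→{s0, s1, s4}; now {s0, s1, s4, s5}.
Read '1': s0→∅, s1→∅, s4→{s6}, s5→{s3, s4}; now {s3, s4, s6}.
Read '0': s3→∅, s4→{s0, s1, s4}, s6→{s0, s1}; now {s0, s1, s4}.
Read '1': s0→∅, s1→∅, s4→{s6}; now {s6}.
Read '0': s6→{s0, s1}; now {s0, s1}.
Read '0': s0→{s0, s5}, s1→∅; now {s0, s5}.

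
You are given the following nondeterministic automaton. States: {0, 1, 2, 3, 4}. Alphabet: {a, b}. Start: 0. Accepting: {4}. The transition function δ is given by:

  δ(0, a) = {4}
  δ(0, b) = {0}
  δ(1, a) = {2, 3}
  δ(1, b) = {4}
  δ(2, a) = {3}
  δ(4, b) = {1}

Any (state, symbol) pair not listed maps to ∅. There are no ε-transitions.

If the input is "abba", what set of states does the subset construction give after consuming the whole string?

Start in {0}.
Read 'a': {0} → {4}.
Read 'b': {4} → {1}.
Read 'b': {1} → {4}.
Read 'a': {4} → ∅.

∅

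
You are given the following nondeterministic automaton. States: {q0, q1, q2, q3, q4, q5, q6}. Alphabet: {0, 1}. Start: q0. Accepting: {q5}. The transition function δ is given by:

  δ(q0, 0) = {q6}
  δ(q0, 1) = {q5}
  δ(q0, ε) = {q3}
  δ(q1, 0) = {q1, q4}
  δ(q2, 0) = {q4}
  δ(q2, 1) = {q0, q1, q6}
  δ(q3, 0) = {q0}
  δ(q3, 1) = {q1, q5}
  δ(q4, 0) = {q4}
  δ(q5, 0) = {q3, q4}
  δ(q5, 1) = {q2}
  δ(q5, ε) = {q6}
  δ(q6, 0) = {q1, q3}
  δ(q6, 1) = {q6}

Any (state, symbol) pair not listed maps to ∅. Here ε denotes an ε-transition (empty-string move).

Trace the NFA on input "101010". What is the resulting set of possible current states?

Start: ε-closure({q0}) = {q0, q3}.
Read '1': {q0, q3} → {q1, q5, q6}.
Read '0': {q1, q5, q6} → {q1, q3, q4}.
Read '1': {q1, q3, q4} → {q1, q5, q6}.
Read '0': {q1, q5, q6} → {q1, q3, q4}.
Read '1': {q1, q3, q4} → {q1, q5, q6}.
Read '0': {q1, q5, q6} → {q1, q3, q4}.

{q1, q3, q4}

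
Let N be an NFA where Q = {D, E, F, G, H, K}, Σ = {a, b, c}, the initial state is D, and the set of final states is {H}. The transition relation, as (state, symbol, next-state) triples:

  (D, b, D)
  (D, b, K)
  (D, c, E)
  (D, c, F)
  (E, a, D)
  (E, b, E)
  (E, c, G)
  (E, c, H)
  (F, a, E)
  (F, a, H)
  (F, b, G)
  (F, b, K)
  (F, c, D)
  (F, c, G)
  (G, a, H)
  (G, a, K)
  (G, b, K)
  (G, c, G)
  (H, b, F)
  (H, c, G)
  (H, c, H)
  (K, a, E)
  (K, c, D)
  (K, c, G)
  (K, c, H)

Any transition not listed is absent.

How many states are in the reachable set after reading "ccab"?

1

Start in {D}.
Read 'c': D→{E, F}; now {E, F}.
Read 'c': E→{G, H}, F→{D, G}; now {D, G, H}.
Read 'a': D→∅, G→{H, K}, H→∅; now {H, K}.
Read 'b': H→{F}, K→∅; now {F}.
That set has 1 state.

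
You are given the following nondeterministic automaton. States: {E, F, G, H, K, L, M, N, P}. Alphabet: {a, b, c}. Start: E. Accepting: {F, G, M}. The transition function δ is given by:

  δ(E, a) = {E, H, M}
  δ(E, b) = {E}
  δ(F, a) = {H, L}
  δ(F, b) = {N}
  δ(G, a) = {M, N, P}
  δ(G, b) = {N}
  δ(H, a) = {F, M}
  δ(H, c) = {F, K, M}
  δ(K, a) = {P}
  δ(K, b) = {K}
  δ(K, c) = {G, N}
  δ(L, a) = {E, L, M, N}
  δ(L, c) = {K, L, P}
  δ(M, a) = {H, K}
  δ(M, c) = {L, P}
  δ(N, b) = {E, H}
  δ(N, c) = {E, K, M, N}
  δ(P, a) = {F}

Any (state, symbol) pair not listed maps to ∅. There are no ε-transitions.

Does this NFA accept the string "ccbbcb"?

No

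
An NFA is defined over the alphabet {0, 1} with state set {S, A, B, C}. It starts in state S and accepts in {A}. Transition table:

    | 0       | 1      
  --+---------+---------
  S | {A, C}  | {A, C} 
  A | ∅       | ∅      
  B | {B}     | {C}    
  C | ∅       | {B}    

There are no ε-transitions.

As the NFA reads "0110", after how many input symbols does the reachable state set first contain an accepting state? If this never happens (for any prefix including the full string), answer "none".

1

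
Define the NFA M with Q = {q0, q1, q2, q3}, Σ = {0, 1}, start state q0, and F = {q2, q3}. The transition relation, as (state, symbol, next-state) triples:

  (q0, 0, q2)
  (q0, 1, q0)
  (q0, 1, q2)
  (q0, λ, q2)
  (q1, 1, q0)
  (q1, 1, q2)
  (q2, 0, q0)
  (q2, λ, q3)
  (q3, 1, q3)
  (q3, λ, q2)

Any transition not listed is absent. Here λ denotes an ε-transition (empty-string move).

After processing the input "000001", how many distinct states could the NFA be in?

3

Start: ε-closure({q0}) = {q0, q2, q3}.
Read '0': {q0, q2, q3} → {q0, q2, q3}.
Read '0': {q0, q2, q3} → {q0, q2, q3}.
Read '0': {q0, q2, q3} → {q0, q2, q3}.
Read '0': {q0, q2, q3} → {q0, q2, q3}.
Read '0': {q0, q2, q3} → {q0, q2, q3}.
Read '1': {q0, q2, q3} → {q0, q2, q3}.
That set has 3 states.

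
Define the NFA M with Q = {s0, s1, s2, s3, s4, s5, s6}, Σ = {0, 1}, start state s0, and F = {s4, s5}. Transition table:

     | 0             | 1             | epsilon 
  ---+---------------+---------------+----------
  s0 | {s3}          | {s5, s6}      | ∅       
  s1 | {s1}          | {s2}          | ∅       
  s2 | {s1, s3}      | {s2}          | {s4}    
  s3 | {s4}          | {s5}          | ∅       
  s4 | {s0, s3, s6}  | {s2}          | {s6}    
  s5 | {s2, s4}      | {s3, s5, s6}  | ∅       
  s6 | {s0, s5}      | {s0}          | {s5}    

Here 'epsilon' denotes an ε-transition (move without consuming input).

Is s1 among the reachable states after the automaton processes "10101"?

Start in {s0}.
Read '1': s0→{s5, s6}; now {s5, s6}.
Read '0': s5→{s2, s4}, s6→{s0, s5}; union {s0, s2, s4, s5}; ε-closure = {s0, s2, s4, s5, s6}.
Read '1': s0→{s5, s6}, s2→{s2}, s4→{s2}, s5→{s3, s5, s6}, s6→{s0}; union {s0, s2, s3, s5, s6}; ε-closure = {s0, s2, s3, s4, s5, s6}.
Read '0': s0→{s3}, s2→{s1, s3}, s3→{s4}, s4→{s0, s3, s6}, s5→{s2, s4}, s6→{s0, s5}; now {s0, s1, s2, s3, s4, s5, s6}.
Read '1': s0→{s5, s6}, s1→{s2}, s2→{s2}, s3→{s5}, s4→{s2}, s5→{s3, s5, s6}, s6→{s0}; union {s0, s2, s3, s5, s6}; ε-closure = {s0, s2, s3, s4, s5, s6}.
State s1 is not in {s0, s2, s3, s4, s5, s6}.

No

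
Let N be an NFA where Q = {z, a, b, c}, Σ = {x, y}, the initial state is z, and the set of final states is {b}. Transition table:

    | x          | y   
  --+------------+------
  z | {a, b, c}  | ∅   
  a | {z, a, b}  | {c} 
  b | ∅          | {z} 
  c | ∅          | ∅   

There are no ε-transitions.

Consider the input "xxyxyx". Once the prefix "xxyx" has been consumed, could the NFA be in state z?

Start in {z}.
Read 'x': z→{a, b, c}; now {a, b, c}.
Read 'x': a→{z, a, b}, b→∅, c→∅; now {z, a, b}.
Read 'y': z→∅, a→{c}, b→{z}; now {z, c}.
Read 'x': z→{a, b, c}, c→∅; now {a, b, c}.
State z is not in {a, b, c}.

No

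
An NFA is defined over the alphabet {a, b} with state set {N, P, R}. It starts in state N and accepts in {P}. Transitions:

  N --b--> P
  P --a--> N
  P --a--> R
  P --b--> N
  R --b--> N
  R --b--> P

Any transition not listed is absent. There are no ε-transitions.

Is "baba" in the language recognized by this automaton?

No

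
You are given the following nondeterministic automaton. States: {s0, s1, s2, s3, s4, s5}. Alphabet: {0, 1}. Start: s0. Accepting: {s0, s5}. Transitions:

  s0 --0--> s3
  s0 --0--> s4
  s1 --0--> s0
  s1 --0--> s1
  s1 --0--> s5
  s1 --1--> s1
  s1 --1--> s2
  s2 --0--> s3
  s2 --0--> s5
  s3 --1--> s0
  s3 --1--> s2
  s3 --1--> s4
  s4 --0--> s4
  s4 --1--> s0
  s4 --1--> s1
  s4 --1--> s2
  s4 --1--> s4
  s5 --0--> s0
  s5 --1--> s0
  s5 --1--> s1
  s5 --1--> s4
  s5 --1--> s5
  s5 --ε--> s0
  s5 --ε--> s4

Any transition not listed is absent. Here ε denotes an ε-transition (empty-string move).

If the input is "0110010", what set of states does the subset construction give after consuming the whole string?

Start in {s0}.
Read '0': {s0} → {s3, s4}.
Read '1': {s3, s4} → {s0, s1, s2, s4}.
Read '1': {s0, s1, s2, s4} → {s0, s1, s2, s4}.
Read '0': {s0, s1, s2, s4} → {s0, s1, s3, s4, s5}.
Read '0': {s0, s1, s3, s4, s5} → {s0, s1, s3, s4, s5}.
Read '1': {s0, s1, s3, s4, s5} → {s0, s1, s2, s4, s5}.
Read '0': {s0, s1, s2, s4, s5} → {s0, s1, s3, s4, s5}.

{s0, s1, s3, s4, s5}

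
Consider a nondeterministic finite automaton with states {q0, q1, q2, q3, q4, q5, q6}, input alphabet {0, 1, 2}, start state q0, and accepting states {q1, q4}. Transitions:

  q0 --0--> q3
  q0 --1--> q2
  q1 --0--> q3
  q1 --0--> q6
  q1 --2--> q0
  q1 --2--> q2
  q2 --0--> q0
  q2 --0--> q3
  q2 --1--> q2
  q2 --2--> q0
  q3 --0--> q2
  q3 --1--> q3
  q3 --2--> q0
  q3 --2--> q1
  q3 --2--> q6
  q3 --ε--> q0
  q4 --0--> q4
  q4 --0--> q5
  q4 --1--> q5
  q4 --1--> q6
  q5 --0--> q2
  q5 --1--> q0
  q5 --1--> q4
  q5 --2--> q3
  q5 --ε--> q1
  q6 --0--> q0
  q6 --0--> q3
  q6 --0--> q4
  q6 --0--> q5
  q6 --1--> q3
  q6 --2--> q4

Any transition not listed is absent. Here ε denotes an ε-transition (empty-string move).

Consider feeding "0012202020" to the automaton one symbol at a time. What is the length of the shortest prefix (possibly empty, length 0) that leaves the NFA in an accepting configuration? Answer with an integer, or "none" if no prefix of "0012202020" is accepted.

Start in {q0}.
Read '0': {q0} → {q0, q3}.
Read '0': {q0, q3} → {q0, q2, q3}.
Read '1': {q0, q2, q3} → {q0, q2, q3}.
Read '2': {q0, q2, q3} → {q0, q1, q6}.
None of the earlier sets intersect F, but {q0, q1, q6} does.

4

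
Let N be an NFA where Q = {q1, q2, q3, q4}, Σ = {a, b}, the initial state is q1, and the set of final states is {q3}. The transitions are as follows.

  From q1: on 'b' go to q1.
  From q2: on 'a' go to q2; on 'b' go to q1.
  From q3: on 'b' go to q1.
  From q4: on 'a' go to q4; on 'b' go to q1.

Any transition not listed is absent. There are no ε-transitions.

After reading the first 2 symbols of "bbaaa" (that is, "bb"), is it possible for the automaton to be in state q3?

No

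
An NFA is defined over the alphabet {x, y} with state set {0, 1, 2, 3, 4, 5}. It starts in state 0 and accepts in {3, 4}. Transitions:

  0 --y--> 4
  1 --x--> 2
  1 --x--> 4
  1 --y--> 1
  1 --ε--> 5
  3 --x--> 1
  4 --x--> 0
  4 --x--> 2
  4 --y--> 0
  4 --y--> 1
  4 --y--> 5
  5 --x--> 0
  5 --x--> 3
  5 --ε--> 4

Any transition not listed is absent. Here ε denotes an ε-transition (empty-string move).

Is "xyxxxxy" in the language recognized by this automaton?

No

Start in {0}.
Read 'x': 0→∅; now ∅.
The set is empty and remains empty for the remaining 6 symbols.
The final set ∅ contains no accepting state.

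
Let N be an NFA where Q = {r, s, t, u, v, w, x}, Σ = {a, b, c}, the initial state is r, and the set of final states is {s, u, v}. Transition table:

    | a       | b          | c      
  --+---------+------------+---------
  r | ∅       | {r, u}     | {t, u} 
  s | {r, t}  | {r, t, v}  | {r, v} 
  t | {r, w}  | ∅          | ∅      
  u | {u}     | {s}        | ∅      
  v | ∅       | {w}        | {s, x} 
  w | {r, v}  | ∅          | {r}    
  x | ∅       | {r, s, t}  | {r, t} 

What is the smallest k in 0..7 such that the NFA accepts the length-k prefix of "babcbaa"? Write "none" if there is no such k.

Start in {r}.
Read 'b': r→{r, u}; now {r, u}.
None of the earlier sets intersect F, but {r, u} does.

1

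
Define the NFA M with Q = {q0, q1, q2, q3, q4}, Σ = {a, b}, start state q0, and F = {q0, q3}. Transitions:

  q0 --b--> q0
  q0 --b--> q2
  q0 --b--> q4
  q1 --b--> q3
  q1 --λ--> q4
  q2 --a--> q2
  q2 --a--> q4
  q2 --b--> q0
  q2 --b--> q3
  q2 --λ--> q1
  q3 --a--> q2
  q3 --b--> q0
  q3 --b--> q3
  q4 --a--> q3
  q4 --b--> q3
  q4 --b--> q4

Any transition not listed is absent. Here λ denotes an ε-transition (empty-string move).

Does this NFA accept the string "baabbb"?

Yes

Start in {q0}.
Read 'b': q0→{q0, q2, q4}; union {q0, q2, q4}; ε-closure = {q0, q1, q2, q4}.
Read 'a': q0→∅, q1→∅, q2→{q2, q4}, q4→{q3}; union {q2, q3, q4}; ε-closure = {q1, q2, q3, q4}.
Read 'a': q1→∅, q2→{q2, q4}, q3→{q2}, q4→{q3}; union {q2, q3, q4}; ε-closure = {q1, q2, q3, q4}.
Read 'b': q1→{q3}, q2→{q0, q3}, q3→{q0, q3}, q4→{q3, q4}; now {q0, q3, q4}.
Read 'b': q0→{q0, q2, q4}, q3→{q0, q3}, q4→{q3, q4}; union {q0, q2, q3, q4}; ε-closure = {q0, q1, q2, q3, q4}.
Read 'b': q0→{q0, q2, q4}, q1→{q3}, q2→{q0, q3}, q3→{q0, q3}, q4→{q3, q4}; union {q0, q2, q3, q4}; ε-closure = {q0, q1, q2, q3, q4}.
The final set {q0, q1, q2, q3, q4} contains the accepting states q0, q3.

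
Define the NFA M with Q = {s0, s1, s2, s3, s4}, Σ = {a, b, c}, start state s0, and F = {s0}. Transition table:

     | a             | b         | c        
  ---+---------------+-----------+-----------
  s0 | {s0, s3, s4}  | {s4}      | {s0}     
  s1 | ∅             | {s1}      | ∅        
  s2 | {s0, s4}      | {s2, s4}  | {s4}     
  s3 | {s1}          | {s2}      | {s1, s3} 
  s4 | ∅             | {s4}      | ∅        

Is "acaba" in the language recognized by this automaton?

Yes

Start in {s0}.
Read 'a': s0→{s0, s3, s4}; now {s0, s3, s4}.
Read 'c': s0→{s0}, s3→{s1, s3}, s4→∅; now {s0, s1, s3}.
Read 'a': s0→{s0, s3, s4}, s1→∅, s3→{s1}; now {s0, s1, s3, s4}.
Read 'b': s0→{s4}, s1→{s1}, s3→{s2}, s4→{s4}; now {s1, s2, s4}.
Read 'a': s1→∅, s2→{s0, s4}, s4→∅; now {s0, s4}.
The final set {s0, s4} contains the accepting state s0.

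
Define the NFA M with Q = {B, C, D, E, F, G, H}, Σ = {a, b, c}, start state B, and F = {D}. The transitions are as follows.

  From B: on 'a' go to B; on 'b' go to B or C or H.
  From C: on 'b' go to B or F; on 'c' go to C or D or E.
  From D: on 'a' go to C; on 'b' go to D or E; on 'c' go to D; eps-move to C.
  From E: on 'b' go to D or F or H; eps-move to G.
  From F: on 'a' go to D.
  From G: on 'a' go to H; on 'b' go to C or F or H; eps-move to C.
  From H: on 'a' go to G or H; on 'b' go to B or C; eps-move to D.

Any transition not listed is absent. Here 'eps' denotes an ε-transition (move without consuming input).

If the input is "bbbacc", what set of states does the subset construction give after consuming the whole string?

Start in {B}.
Read 'b': {B} → {B, C, D, H}.
Read 'b': {B, C, D, H} → {B, C, D, E, F, G, H}.
Read 'b': {B, C, D, E, F, G, H} → {B, C, D, E, F, G, H}.
Read 'a': {B, C, D, E, F, G, H} → {B, C, D, G, H}.
Read 'c': {B, C, D, G, H} → {C, D, E, G}.
Read 'c': {C, D, E, G} → {C, D, E, G}.

{C, D, E, G}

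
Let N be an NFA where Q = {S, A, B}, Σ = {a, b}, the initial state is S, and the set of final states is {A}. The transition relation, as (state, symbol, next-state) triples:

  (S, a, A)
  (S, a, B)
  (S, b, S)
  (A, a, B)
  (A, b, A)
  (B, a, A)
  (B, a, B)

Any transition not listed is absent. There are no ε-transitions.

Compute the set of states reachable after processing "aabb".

Start in {S}.
Read 'a': {S} → {A, B}.
Read 'a': {A, B} → {A, B}.
Read 'b': {A, B} → {A}.
Read 'b': {A} → {A}.

{A}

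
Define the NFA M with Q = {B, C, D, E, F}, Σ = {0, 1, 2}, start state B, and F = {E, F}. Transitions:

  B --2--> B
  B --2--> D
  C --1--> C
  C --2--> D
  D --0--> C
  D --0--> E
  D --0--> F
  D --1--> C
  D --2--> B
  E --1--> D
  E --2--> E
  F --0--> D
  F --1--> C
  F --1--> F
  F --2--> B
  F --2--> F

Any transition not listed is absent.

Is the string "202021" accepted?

Yes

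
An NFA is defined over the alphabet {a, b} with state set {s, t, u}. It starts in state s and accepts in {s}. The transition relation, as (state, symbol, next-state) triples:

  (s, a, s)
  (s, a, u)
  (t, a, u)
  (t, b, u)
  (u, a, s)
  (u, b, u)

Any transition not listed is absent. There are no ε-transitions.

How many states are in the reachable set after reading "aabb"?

Start in {s}.
Read 'a': s→{s, u}; now {s, u}.
Read 'a': s→{s, u}, u→{s}; now {s, u}.
Read 'b': s→∅, u→{u}; now {u}.
Read 'b': u→{u}; now {u}.
That set has 1 state.

1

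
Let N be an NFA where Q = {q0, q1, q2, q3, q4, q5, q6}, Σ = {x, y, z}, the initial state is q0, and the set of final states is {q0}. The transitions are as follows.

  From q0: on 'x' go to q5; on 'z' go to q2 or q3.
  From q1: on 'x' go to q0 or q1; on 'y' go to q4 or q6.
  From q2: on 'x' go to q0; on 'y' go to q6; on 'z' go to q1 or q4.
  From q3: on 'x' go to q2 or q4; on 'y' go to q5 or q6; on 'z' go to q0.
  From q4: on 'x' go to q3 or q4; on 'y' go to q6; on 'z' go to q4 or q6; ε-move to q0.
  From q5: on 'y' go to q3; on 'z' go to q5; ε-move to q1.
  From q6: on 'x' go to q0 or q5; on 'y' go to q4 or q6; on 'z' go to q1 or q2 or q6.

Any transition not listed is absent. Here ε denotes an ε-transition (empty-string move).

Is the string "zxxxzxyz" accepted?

Yes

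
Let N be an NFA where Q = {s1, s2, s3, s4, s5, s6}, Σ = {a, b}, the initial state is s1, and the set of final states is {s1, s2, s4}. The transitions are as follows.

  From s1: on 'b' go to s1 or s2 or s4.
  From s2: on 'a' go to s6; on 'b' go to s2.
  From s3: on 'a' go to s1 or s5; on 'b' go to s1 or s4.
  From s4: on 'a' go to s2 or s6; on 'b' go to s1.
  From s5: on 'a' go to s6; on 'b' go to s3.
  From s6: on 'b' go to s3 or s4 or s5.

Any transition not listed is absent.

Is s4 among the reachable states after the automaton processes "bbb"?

Start in {s1}.
Read 'b': s1→{s1, s2, s4}; now {s1, s2, s4}.
Read 'b': s1→{s1, s2, s4}, s2→{s2}, s4→{s1}; now {s1, s2, s4}.
Read 'b': s1→{s1, s2, s4}, s2→{s2}, s4→{s1}; now {s1, s2, s4}.
State s4 is in {s1, s2, s4}.

Yes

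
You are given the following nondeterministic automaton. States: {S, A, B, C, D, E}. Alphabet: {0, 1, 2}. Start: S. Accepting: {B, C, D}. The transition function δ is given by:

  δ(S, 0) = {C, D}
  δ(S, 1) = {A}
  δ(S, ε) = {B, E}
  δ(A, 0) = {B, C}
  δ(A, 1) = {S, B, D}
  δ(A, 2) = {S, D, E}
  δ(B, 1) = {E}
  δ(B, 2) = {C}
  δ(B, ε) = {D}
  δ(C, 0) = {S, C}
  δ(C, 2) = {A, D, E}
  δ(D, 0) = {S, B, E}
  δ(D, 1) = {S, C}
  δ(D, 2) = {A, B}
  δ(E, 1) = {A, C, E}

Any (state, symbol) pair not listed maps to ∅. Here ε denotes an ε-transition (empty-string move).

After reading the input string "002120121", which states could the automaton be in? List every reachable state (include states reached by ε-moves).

{S, A, B, C, D, E}

Start: ε-closure({S}) = {S, B, D, E}.
Read '0': {S, B, D, E} → {S, B, C, D, E}.
Read '0': {S, B, C, D, E} → {S, B, C, D, E}.
Read '2': {S, B, C, D, E} → {A, B, C, D, E}.
Read '1': {A, B, C, D, E} → {S, A, B, C, D, E}.
Read '2': {S, A, B, C, D, E} → {S, A, B, C, D, E}.
Read '0': {S, A, B, C, D, E} → {S, B, C, D, E}.
Read '1': {S, B, C, D, E} → {S, A, B, C, D, E}.
Read '2': {S, A, B, C, D, E} → {S, A, B, C, D, E}.
Read '1': {S, A, B, C, D, E} → {S, A, B, C, D, E}.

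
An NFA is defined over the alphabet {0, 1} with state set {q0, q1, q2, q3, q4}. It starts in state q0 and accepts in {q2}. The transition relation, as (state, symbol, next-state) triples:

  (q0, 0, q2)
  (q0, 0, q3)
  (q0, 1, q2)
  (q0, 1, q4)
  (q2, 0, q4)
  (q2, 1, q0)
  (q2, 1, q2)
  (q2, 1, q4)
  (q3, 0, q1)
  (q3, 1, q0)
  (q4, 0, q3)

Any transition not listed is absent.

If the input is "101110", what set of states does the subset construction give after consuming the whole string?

{q2, q3, q4}

Start in {q0}.
Read '1': {q0} → {q2, q4}.
Read '0': {q2, q4} → {q3, q4}.
Read '1': {q3, q4} → {q0}.
Read '1': {q0} → {q2, q4}.
Read '1': {q2, q4} → {q0, q2, q4}.
Read '0': {q0, q2, q4} → {q2, q3, q4}.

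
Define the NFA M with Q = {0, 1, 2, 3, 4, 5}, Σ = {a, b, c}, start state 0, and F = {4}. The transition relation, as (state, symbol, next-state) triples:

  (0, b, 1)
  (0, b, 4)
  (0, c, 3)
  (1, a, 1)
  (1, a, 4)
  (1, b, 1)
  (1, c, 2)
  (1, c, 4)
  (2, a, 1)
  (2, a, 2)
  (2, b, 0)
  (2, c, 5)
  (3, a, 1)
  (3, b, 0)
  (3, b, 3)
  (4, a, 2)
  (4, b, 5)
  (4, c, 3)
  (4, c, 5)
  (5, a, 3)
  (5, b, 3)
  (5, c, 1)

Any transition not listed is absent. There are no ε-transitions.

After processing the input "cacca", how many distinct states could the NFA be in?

2

Start in {0}.
Read 'c': {0} → {3}.
Read 'a': {3} → {1}.
Read 'c': {1} → {2, 4}.
Read 'c': {2, 4} → {3, 5}.
Read 'a': {3, 5} → {1, 3}.
That set has 2 states.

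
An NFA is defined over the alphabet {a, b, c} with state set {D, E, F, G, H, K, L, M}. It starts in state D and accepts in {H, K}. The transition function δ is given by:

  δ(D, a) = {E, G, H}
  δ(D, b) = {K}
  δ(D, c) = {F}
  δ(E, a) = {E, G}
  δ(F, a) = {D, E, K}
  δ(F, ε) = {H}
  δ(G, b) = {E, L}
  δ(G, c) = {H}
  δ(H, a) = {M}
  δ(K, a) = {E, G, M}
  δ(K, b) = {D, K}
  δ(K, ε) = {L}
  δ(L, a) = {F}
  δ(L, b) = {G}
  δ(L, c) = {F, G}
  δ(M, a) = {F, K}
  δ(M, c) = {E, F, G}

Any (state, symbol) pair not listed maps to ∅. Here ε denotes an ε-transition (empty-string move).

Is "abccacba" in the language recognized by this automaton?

Yes

Start in {D}.
Read 'a': {D} → {E, G, H}.
Read 'b': {E, G, H} → {E, L}.
Read 'c': {E, L} → {F, G, H}.
Read 'c': {F, G, H} → {H}.
Read 'a': {H} → {M}.
Read 'c': {M} → {E, F, G, H}.
Read 'b': {E, F, G, H} → {E, L}.
Read 'a': {E, L} → {E, F, G, H}.
The final set {E, F, G, H} contains the accepting state H.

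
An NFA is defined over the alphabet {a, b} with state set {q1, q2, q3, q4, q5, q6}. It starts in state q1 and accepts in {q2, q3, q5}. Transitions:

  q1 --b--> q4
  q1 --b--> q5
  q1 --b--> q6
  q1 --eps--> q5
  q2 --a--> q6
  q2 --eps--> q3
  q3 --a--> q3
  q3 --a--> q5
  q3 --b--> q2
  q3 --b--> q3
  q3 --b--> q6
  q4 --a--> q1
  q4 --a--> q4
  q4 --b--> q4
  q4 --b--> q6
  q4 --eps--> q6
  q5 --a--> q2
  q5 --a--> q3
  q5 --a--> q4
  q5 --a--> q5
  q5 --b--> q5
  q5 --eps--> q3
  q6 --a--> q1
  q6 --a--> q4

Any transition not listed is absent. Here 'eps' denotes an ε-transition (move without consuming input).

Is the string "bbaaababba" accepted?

Yes

Start: ε-closure({q1}) = {q1, q3, q5}.
Read 'b': {q1, q3, q5} → {q2, q3, q4, q5, q6}.
Read 'b': {q2, q3, q4, q5, q6} → {q2, q3, q4, q5, q6}.
Read 'a': {q2, q3, q4, q5, q6} → {q1, q2, q3, q4, q5, q6}.
Read 'a': {q1, q2, q3, q4, q5, q6} → {q1, q2, q3, q4, q5, q6}.
Read 'a': {q1, q2, q3, q4, q5, q6} → {q1, q2, q3, q4, q5, q6}.
Read 'b': {q1, q2, q3, q4, q5, q6} → {q2, q3, q4, q5, q6}.
Read 'a': {q2, q3, q4, q5, q6} → {q1, q2, q3, q4, q5, q6}.
Read 'b': {q1, q2, q3, q4, q5, q6} → {q2, q3, q4, q5, q6}.
Read 'b': {q2, q3, q4, q5, q6} → {q2, q3, q4, q5, q6}.
Read 'a': {q2, q3, q4, q5, q6} → {q1, q2, q3, q4, q5, q6}.
The final set {q1, q2, q3, q4, q5, q6} contains the accepting states q2, q3, q5.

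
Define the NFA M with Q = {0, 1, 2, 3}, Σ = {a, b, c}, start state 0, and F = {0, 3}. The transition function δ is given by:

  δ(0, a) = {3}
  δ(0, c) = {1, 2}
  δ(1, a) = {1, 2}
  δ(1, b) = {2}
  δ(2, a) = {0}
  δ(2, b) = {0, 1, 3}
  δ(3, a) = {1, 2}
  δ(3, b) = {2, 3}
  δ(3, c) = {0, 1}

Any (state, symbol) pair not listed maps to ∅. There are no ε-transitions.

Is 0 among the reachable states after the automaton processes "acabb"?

Yes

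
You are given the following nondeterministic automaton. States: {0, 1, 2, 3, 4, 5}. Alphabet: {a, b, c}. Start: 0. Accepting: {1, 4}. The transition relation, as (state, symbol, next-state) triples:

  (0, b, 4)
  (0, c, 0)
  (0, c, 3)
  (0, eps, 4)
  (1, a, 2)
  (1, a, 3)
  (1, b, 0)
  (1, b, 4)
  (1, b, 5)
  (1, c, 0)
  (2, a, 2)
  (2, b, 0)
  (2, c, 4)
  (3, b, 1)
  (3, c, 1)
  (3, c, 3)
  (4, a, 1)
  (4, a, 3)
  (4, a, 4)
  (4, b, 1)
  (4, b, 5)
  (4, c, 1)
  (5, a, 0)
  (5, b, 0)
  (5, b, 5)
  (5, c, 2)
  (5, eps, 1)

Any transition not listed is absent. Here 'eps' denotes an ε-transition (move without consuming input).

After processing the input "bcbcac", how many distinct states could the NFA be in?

4

Start: ε-closure({0}) = {0, 4}.
Read 'b': {0, 4} → {1, 4, 5}.
Read 'c': {1, 4, 5} → {0, 1, 2, 4}.
Read 'b': {0, 1, 2, 4} → {0, 1, 4, 5}.
Read 'c': {0, 1, 4, 5} → {0, 1, 2, 3, 4}.
Read 'a': {0, 1, 2, 3, 4} → {1, 2, 3, 4}.
Read 'c': {1, 2, 3, 4} → {0, 1, 3, 4}.
That set has 4 states.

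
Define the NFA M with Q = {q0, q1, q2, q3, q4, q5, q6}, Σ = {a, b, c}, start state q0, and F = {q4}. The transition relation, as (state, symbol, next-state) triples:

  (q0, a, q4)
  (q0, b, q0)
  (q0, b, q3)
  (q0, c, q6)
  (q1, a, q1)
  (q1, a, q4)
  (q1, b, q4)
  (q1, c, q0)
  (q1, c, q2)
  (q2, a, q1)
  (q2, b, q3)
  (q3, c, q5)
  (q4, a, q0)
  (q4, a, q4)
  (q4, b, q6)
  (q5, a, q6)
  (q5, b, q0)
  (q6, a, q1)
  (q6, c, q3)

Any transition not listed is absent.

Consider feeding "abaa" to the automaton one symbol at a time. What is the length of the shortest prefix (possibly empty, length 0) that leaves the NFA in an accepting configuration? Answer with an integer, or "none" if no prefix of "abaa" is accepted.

1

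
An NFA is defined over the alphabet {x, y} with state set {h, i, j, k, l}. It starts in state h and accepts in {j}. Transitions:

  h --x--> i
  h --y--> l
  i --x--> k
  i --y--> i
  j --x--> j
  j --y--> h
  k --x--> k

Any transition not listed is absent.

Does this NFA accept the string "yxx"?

No

Start in {h}.
Read 'y': h→{l}; now {l}.
Read 'x': l→∅; now ∅.
The set is empty and remains empty for the remaining 1 symbol.
The final set ∅ contains no accepting state.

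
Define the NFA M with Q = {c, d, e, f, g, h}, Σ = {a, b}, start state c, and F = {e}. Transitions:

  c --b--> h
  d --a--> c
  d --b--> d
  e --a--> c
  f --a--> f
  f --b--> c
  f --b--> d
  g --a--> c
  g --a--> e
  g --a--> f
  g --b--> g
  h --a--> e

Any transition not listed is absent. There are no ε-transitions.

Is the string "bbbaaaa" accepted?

No

Start in {c}.
Read 'b': c→{h}; now {h}.
Read 'b': h→∅; now ∅.
The set is empty and remains empty for the remaining 5 symbols.
The final set ∅ contains no accepting state.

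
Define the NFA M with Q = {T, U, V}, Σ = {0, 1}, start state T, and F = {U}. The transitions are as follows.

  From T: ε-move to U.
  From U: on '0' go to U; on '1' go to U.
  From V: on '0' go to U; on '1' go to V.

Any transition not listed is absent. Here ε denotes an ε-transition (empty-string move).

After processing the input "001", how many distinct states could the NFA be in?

1

Start: ε-closure({T}) = {T, U}.
Read '0': T→∅, U→{U}; now {U}.
Read '0': U→{U}; now {U}.
Read '1': U→{U}; now {U}.
That set has 1 state.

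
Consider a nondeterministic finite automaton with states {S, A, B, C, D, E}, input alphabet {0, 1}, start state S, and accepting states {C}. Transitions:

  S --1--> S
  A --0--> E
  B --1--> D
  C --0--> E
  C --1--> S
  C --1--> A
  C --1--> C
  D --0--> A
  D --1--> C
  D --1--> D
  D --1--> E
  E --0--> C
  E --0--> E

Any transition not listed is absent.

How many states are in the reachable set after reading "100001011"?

0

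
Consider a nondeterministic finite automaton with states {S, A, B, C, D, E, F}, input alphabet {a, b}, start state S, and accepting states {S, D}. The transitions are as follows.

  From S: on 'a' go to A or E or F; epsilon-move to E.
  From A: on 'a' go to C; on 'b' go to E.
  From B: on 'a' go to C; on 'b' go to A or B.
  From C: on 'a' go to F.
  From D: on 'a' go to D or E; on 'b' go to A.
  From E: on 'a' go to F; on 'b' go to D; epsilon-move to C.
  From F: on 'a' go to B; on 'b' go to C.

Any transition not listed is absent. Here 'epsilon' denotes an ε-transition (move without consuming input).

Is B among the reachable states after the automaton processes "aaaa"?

Start: ε-closure({S}) = {S, C, E}.
Read 'a': S→{A, E, F}, C→{F}, E→{F}; union {A, E, F}; ε-closure = {A, C, E, F}.
Read 'a': A→{C}, C→{F}, E→{F}, F→{B}; now {B, C, F}.
Read 'a': B→{C}, C→{F}, F→{B}; now {B, C, F}.
Read 'a': B→{C}, C→{F}, F→{B}; now {B, C, F}.
State B is in {B, C, F}.

Yes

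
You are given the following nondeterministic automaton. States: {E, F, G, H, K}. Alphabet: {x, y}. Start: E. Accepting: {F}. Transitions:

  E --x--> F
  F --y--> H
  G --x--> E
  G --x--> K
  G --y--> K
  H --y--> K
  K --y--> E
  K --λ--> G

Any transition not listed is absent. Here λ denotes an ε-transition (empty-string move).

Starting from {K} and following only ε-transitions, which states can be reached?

Begin with {K}.
ε-move K → G; add G.

{G, K}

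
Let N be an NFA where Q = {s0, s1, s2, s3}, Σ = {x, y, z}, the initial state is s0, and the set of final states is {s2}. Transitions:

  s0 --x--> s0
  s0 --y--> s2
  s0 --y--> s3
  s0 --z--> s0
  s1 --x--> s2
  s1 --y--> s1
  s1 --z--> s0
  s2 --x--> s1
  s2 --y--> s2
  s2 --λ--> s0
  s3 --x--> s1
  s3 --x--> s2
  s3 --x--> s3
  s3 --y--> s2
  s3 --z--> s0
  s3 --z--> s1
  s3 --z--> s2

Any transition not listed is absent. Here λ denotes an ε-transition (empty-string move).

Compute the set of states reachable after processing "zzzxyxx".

Start in {s0}.
Read 'z': {s0} → {s0}.
Read 'z': {s0} → {s0}.
Read 'z': {s0} → {s0}.
Read 'x': {s0} → {s0}.
Read 'y': {s0} → {s0, s2, s3}.
Read 'x': {s0, s2, s3} → {s0, s1, s2, s3}.
Read 'x': {s0, s1, s2, s3} → {s0, s1, s2, s3}.

{s0, s1, s2, s3}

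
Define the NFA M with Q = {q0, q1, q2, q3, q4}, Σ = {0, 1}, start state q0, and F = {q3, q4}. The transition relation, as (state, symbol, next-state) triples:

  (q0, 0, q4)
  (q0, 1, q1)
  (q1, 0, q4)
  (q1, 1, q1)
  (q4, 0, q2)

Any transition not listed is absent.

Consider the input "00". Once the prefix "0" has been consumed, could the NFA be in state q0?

Start in {q0}.
Read '0': q0→{q4}; now {q4}.
State q0 is not in {q4}.

No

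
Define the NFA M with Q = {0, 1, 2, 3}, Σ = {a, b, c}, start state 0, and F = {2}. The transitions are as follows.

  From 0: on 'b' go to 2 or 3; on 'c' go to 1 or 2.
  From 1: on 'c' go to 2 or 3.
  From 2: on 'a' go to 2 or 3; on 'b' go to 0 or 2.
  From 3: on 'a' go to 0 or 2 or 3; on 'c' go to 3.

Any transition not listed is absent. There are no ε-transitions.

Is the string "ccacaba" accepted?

Yes

Start in {0}.
Read 'c': 0→{1, 2}; now {1, 2}.
Read 'c': 1→{2, 3}, 2→∅; now {2, 3}.
Read 'a': 2→{2, 3}, 3→{0, 2, 3}; now {0, 2, 3}.
Read 'c': 0→{1, 2}, 2→∅, 3→{3}; now {1, 2, 3}.
Read 'a': 1→∅, 2→{2, 3}, 3→{0, 2, 3}; now {0, 2, 3}.
Read 'b': 0→{2, 3}, 2→{0, 2}, 3→∅; now {0, 2, 3}.
Read 'a': 0→∅, 2→{2, 3}, 3→{0, 2, 3}; now {0, 2, 3}.
The final set {0, 2, 3} contains the accepting state 2.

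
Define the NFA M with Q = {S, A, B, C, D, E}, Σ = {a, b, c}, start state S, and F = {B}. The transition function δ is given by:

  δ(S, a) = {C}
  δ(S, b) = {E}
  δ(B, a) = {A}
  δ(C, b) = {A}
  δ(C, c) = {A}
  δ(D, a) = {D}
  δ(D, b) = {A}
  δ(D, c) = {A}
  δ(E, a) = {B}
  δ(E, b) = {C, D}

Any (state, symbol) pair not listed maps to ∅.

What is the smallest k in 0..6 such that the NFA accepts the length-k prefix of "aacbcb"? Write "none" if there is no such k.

none

Start in {S}.
Read 'a': S→{C}; now {C}.
Read 'a': C→∅; now ∅.
The set is empty and remains empty for the remaining 4 symbols.
No reachable set along the way intersects F.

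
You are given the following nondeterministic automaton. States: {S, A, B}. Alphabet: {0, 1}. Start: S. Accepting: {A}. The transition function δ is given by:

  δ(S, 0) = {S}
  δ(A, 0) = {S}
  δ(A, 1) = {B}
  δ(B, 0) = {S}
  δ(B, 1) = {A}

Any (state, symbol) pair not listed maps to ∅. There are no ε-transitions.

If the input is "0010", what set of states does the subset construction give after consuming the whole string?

Start in {S}.
Read '0': {S} → {S}.
Read '0': {S} → {S}.
Read '1': {S} → ∅.
The set is empty and remains empty for the remaining 1 symbol.

∅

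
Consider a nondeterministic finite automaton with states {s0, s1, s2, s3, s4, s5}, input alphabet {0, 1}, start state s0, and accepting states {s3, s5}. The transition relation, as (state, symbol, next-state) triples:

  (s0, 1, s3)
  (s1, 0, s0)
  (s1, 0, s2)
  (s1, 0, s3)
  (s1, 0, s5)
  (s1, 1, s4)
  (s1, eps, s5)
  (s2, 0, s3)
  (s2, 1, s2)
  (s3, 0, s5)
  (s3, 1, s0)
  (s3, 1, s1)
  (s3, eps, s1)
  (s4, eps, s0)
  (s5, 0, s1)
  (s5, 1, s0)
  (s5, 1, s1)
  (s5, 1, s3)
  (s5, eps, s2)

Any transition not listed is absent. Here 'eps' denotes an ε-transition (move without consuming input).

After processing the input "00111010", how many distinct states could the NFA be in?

Start in {s0}.
Read '0': s0→∅; now ∅.
The set is empty and remains empty for the remaining 7 symbols.
That set has 0 states.

0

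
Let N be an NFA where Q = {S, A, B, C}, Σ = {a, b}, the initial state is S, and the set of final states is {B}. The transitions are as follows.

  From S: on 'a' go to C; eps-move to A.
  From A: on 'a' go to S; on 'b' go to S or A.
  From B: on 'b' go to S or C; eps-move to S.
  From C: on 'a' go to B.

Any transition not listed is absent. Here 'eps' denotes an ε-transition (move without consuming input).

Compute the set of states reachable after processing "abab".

Start: ε-closure({S}) = {S, A}.
Read 'a': {S, A} → {S, A, C}.
Read 'b': {S, A, C} → {S, A}.
Read 'a': {S, A} → {S, A, C}.
Read 'b': {S, A, C} → {S, A}.

{S, A}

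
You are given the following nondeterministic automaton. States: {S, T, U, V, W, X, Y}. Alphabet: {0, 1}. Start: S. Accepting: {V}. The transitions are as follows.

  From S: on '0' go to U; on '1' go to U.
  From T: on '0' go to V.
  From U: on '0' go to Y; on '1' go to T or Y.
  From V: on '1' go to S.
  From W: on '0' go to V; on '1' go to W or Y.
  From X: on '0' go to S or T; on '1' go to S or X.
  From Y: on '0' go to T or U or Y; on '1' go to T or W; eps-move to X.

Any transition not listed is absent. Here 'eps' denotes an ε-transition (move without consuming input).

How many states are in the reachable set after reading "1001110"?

6

Start in {S}.
Read '1': S→{U}; now {U}.
Read '0': U→{Y}; union {Y}; ε-closure = {X, Y}.
Read '0': X→{S, T}, Y→{T, U, Y}; union {S, T, U, Y}; ε-closure = {S, T, U, X, Y}.
Read '1': S→{U}, T→∅, U→{T, Y}, X→{S, X}, Y→{T, W}; now {S, T, U, W, X, Y}.
Read '1': S→{U}, T→∅, U→{T, Y}, W→{W, Y}, X→{S, X}, Y→{T, W}; now {S, T, U, W, X, Y}.
Read '1': S→{U}, T→∅, U→{T, Y}, W→{W, Y}, X→{S, X}, Y→{T, W}; now {S, T, U, W, X, Y}.
Read '0': S→{U}, T→{V}, U→{Y}, W→{V}, X→{S, T}, Y→{T, U, Y}; union {S, T, U, V, Y}; ε-closure = {S, T, U, V, X, Y}.
That set has 6 states.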